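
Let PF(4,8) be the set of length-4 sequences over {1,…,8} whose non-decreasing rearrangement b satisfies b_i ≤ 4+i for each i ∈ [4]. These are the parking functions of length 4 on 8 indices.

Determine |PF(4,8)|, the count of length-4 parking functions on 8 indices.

#PF = (8−4+1)·(8+1)^(4−1) = 5 · 729 = 3645
Check (6,8,6,5) → sorted (5,6,6,8): b_i ≤ 4+i ∀i, a PF.

3645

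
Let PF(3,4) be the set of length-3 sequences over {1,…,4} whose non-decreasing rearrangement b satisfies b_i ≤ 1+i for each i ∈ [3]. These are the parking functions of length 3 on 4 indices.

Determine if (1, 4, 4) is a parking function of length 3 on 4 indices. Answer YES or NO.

NO

Rearranged: b = (1, 4, 4).
  b_1=1 ≤ 2
  b_2=4 > 3
  fails at i=2 ⇒ NO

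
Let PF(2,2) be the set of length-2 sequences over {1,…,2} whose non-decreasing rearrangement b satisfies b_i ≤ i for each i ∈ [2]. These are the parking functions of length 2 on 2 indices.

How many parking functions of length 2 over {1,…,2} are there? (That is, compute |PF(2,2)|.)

|PF(2,2)| = 1·3^1 = 1·3 = 3 (Konheim–Weiss)
Check (1,1) → sorted (1,1): b_i ≤ i ∀i, a PF.

3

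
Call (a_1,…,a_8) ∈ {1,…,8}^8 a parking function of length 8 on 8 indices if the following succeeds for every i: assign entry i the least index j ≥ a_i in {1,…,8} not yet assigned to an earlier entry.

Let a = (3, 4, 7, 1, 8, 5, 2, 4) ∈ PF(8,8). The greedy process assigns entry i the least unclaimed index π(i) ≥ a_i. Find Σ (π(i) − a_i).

Σπ(i) = 1+…+8 = 36; Σa = 3+4+7+1+8+5+2+4 = 34; disp = 36−34 = 2.

2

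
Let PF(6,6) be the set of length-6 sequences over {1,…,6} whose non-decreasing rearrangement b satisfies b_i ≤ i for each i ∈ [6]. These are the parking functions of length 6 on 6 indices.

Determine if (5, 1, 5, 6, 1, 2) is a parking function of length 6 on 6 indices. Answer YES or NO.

Sorted: b = (1, 1, 2, 5, 5, 6).
  b_1=1 ≤ 1
  b_2=1 ≤ 2
  b_3=2 ≤ 3
  b_4=5 > 4
  fails at i=4 ⇒ NO

NO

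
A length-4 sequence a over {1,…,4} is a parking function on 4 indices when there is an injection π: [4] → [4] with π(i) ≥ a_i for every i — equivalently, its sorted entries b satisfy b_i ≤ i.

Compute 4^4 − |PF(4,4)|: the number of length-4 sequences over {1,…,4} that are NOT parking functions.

|PF| = (5−4)·5^(4−1) = 1·125 = 125 (Pollak)
Example (4,4,2,1) → sorted (1,2,4,4): b_3=4>3, not a PF.
Total 256; non-PF = 256−125 = 131

131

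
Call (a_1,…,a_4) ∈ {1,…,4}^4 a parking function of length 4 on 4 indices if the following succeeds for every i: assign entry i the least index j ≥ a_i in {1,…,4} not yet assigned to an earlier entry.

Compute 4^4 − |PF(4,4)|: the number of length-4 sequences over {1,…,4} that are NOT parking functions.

Count = (5−4)·5^(4−1) = 1 · 125 = 125
One tuple (4,4,4,1) → sorted (1,4,4,4): b_2=4>2, not a PF.
Total 256; non-PF = 256−125 = 131

131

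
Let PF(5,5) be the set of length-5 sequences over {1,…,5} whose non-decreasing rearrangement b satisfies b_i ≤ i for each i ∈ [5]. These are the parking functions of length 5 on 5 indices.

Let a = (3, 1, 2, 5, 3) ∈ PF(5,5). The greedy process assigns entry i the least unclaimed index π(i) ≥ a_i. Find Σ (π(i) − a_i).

1

Σπ = 5·6/2 = 15 (π permutes [5]); Σa = 3+1+2+5+3 = 14; disp = 15−14 = 1.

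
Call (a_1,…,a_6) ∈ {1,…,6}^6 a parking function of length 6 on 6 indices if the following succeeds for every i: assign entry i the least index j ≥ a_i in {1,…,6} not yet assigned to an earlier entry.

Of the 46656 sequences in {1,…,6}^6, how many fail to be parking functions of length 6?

|PF(6,6)| = (7−6)·7^(6−1) = 1·16807 = 16807 [KW]
One tuple (6,5,5,1,4,5) → sorted (1,4,5,5,5,6): b_2=4>2, not a PF.
6^6 − 16807 = 46656 − 16807 = 29849

29849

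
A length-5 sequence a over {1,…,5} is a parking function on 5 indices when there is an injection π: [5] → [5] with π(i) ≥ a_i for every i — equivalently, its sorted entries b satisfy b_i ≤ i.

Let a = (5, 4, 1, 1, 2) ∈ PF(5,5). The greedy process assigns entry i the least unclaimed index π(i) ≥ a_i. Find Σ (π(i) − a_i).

2

Σπ(i) = 1+…+5 = 15; Σa = 5+4+1+1+2 = 13; disp = 15−13 = 2.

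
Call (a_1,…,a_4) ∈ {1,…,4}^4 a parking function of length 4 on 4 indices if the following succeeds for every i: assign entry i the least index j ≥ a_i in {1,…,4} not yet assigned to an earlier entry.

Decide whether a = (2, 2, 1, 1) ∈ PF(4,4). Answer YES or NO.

Order a: b = (1, 1, 2, 2).
  b_1=1 ≤ 1
  b_2=1 ≤ 2
  b_3=2 ≤ 3
  b_4=2 ≤ 4
All bounds hold ⇒ YES

YES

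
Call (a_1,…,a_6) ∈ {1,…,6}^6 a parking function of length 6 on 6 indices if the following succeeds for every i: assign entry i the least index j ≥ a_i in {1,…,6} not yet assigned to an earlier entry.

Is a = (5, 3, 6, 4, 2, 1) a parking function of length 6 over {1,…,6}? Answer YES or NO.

Sorted: b = (1, 2, 3, 4, 5, 6).
  b_1=1 ≤ 1
  b_2=2 ≤ 2
  b_3=3 ≤ 3
  b_4=4 ≤ 4
  b_5=5 ≤ 5
  b_6=6 ≤ 6
All bounds hold ⇒ YES

YES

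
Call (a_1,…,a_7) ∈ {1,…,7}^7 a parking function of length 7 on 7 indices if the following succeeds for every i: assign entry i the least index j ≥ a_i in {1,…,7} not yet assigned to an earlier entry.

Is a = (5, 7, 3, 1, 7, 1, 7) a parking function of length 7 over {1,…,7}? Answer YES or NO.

NO

Sorted: b = (1, 1, 3, 5, 7, 7, 7).
  b_1=1 ≤ 1
  b_2=1 ≤ 2
  b_3=3 ≤ 3
  b_4=5 > 4
  fails at i=4 ⇒ NO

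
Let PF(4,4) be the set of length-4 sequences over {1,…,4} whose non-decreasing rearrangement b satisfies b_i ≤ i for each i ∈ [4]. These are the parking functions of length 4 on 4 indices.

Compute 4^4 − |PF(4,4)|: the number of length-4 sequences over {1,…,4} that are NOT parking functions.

#PF = 1·5^3 = 1·125 = 125 (Konheim–Weiss)
One tuple (2,3,2,4) → sorted (2,2,3,4): b_1=2>1, not a PF.
So 256 − 125 = 131 fail.

131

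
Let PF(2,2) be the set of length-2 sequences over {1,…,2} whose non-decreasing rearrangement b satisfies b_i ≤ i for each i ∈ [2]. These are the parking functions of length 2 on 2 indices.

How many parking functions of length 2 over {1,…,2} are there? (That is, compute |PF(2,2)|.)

3

|PF(2,2)| = (2−2+1)·(2+1)^(2−1) = 1·3 = 3 (Konheim–Weiss)
Example (1,1) → sorted (1,1): b_i ≤ i ∀i, a PF.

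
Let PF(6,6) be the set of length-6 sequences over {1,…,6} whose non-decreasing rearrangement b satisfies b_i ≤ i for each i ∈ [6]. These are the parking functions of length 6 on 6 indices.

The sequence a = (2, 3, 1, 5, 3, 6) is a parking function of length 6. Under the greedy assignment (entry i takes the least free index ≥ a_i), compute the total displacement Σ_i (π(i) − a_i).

Σπ(i) = 1+…+6 = 21; Σa = 2+3+1+5+3+6 = 20; disp = 21−20 = 1.

1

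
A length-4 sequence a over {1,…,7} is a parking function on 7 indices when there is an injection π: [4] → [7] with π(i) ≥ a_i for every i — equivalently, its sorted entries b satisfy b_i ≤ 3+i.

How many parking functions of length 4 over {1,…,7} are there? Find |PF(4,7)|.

2048

|PF| = (8−4)·8^(4−1) = 4 · 512 = 2048 [KW]
Check (1,6,1,3) → sorted (1,1,3,6): b_i ≤ 3+i ∀i, a PF.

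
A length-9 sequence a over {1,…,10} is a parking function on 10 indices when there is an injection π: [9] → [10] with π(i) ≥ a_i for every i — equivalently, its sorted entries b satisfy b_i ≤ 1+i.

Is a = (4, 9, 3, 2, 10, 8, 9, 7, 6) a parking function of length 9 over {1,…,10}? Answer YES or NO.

Rearranged: b = (2, 3, 4, 6, 7, 8, 9, 9, 10).
  b_1=2 ≤ 2
  b_2=3 ≤ 3
  b_3=4 ≤ 4
  b_4=6 > 5
  fails at i=4 ⇒ NO

NO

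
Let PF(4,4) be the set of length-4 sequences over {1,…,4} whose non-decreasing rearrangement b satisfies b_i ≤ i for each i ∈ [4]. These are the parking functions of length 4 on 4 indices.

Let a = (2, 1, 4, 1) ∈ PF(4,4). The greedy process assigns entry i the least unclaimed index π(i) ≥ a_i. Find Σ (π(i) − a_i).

Σπ = 10 ({1..4} each once); Σa = 2+1+4+1 = 8; disp = 10−8 = 2.

2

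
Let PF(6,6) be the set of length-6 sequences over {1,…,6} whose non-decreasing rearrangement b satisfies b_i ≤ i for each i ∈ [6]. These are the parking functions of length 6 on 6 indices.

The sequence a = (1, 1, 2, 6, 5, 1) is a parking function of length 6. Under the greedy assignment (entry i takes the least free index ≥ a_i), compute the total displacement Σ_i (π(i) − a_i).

Σπ = 21 ({1..6} each once); Σa = 1+1+2+6+5+1 = 16; disp = 21−16 = 5.

5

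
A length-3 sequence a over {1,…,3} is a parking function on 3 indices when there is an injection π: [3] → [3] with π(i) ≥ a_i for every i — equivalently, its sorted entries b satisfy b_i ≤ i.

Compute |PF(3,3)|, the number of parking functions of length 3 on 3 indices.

16

#PF = (3−3+1)·(3+1)^(3−1) = 1 · 16 = 16 (Pollak)
One tuple (1,1,3) → sorted (1,1,3): b_i ≤ i ∀i, a PF.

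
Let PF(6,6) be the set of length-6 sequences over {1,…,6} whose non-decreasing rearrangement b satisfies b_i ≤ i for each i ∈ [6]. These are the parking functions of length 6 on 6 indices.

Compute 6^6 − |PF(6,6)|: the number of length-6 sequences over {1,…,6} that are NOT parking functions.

#PF = (6+1−6)·(6+1)^{6−1} = 1×16807 = 16807 (Konheim–Weiss)
Check (2,2,5,3,3,4) → sorted (2,2,3,3,4,5): b_1=2>1, not a PF.
So 46656 − 16807 = 29849 fail.

29849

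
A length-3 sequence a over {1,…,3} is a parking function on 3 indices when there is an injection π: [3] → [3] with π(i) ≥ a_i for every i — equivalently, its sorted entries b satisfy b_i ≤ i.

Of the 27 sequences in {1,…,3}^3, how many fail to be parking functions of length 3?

11

#PF = (3+1−3)·(3+1)^{3−1} = 1 · 16 = 16
Example (3,2,3) → sorted (2,3,3): b_1=2>1, not a PF.
So 27 − 16 = 11 fail.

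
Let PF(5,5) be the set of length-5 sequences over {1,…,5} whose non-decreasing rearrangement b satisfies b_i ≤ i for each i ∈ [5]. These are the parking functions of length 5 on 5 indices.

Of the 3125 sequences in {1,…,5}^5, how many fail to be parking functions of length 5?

Count = (5+1−5)·(5+1)^{5−1} = 1 · 1296 = 1296 (Pollak)
One tuple (2,5,5,5,5) → sorted (2,5,5,5,5): b_1=2>1, not a PF.
Total 3125; non-PF = 3125−1296 = 1829

1829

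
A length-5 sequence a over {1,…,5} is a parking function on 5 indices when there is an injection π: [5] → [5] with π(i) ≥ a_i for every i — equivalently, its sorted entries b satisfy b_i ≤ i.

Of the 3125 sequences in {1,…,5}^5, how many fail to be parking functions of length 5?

|PF(5,5)| = (5+1−5)·(5+1)^{5−1} = 1 · 1296 = 1296 [KW]
E.g. (5,5,3,5,5) → sorted (3,5,5,5,5): b_1=3>1, not a PF.
So 3125 − 1296 = 1829 fail.

1829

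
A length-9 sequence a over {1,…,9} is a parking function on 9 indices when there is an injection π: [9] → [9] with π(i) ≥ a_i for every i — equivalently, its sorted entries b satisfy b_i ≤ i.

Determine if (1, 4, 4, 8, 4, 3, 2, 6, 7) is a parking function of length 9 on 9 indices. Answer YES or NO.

YES

Order a: b = (1, 2, 3, 4, 4, 4, 6, 7, 8).
  b_1=1 ≤ 1
  b_2=2 ≤ 2
  b_3=3 ≤ 3
  b_4=4 ≤ 4
  b_5=4 ≤ 5
  b_6=4 ≤ 6
  b_7=6 ≤ 7
  b_8=7 ≤ 8
  b_9=8 ≤ 9
All bounds hold ⇒ YES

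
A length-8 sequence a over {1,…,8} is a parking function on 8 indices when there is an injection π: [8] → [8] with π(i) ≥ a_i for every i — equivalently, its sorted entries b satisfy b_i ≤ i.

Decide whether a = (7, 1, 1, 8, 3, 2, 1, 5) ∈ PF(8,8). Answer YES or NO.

YES

Rearranged: b = (1, 1, 1, 2, 3, 5, 7, 8).
  b_1=1 ≤ 1
  b_2=1 ≤ 2
  b_3=1 ≤ 3
  b_4=2 ≤ 4
  b_5=3 ≤ 5
  b_6=5 ≤ 6
  b_7=7 ≤ 7
  b_8=8 ≤ 8
All bounds hold ⇒ YES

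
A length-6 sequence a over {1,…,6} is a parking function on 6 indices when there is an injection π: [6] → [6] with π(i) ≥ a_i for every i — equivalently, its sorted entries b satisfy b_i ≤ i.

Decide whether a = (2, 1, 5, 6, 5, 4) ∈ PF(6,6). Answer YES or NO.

NO

Order a: b = (1, 2, 4, 5, 5, 6).
  b_1=1 ≤ 1
  b_2=2 ≤ 2
  b_3=4 > 3
  fails at i=3 ⇒ NO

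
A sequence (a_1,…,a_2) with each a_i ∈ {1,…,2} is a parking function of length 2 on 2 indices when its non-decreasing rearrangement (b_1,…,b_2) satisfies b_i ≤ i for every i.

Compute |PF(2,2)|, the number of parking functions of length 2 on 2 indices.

Count = 1·3^1 = 1 · 3 = 3 (Konheim–Weiss)
Example (2,1) → sorted (1,2): b_i ≤ i ∀i, a PF.

3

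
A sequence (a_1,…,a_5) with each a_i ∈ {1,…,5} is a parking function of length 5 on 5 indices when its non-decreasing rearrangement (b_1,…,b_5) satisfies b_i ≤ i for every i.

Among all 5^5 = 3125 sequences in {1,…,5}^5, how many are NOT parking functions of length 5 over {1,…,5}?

|PF| = 1·6^4 = 1 · 1296 = 1296 (Konheim–Weiss)
E.g. (5,4,3,1,4) → sorted (1,3,4,4,5): b_2=3>2, not a PF.
Total 3125; non-PF = 3125−1296 = 1829

1829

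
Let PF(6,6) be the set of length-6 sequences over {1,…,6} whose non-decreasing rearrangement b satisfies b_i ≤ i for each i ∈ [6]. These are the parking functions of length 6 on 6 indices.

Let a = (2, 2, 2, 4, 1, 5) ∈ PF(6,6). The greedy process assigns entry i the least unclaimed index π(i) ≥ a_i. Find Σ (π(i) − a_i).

Σπ = 6·7/2 = 21 (π permutes [6]); Σa = 2+2+2+4+1+5 = 16; disp = 21−16 = 5.

5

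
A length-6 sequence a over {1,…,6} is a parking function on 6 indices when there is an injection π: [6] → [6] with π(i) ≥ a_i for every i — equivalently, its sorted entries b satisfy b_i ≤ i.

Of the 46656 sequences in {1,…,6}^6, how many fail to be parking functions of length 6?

|PF| = (7−6)·7^(6−1) = 1 · 16807 = 16807
E.g. (4,3,3,4,4,4) → sorted (3,3,4,4,4,4): b_1=3>1, not a PF.
So 46656 − 16807 = 29849 fail.

29849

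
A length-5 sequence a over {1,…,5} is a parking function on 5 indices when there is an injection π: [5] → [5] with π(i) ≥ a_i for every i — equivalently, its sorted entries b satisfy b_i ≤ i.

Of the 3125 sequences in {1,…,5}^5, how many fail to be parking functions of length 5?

Count = (5−5+1)·(5+1)^(5−1) = 1 · 1296 = 1296
One tuple (5,2,2,2,2) → sorted (2,2,2,2,5): b_1=2>1, not a PF.
Total 3125; non-PF = 3125−1296 = 1829

1829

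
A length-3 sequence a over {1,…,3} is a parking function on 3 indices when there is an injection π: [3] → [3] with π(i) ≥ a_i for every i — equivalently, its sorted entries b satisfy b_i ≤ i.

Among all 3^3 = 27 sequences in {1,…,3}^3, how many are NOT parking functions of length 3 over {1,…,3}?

11

Count = (3−3+1)·(3+1)^(3−1) = 1×16 = 16 [KW]
Check (3,3,3) → sorted (3,3,3): b_1=3>1, not a PF.
So 27 − 16 = 11 fail.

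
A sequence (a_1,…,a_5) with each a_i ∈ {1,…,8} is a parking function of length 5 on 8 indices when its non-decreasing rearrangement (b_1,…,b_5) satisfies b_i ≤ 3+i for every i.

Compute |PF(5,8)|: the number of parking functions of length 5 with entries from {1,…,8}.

26244

Count = (8−5+1)·(8+1)^(5−1) = 4 · 6561 = 26244 (Konheim–Weiss)
Check (1,4,8,2,7) → sorted (1,2,4,7,8): b_i ≤ 3+i ∀i, a PF.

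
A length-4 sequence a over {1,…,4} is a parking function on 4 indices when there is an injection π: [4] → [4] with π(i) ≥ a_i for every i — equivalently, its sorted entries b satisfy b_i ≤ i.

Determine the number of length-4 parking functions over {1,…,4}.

#PF = 1·5^3 = 1·125 = 125
One tuple (1,1,2,1) → sorted (1,1,1,2): b_i ≤ i ∀i, a PF.

125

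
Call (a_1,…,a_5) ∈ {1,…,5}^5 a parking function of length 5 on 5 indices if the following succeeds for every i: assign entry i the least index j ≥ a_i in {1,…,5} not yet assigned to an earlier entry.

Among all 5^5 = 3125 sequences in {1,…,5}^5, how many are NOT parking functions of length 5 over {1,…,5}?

1829

Count = (6−5)·6^(5−1) = 1×1296 = 1296 (Pollak)
Example (5,3,1,5,3) → sorted (1,3,3,5,5): b_2=3>2, not a PF.
5^5 − 1296 = 3125 − 1296 = 1829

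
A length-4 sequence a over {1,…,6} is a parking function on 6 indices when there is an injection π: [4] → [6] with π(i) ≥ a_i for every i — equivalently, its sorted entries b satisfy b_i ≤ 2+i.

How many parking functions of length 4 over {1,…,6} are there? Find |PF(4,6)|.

|PF| = 3·7^3 = 3·343 = 1029 (Pollak)
Example (6,3,5,2) → sorted (2,3,5,6): b_i ≤ 2+i ∀i, a PF.

1029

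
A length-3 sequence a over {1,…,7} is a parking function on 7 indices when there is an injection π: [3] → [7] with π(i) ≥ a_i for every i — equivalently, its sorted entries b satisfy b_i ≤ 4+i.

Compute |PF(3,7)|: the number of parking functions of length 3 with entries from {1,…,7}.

320

|PF| = 5·8^2 = 5×64 = 320 [KW]
E.g. (1,7,3) → sorted (1,3,7): b_i ≤ 4+i ∀i, a PF.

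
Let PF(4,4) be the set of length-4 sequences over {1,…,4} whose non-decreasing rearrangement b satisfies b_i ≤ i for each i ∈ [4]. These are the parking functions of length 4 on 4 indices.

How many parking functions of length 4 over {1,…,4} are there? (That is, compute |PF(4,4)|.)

125

|PF| = (4+1−4)·(4+1)^{4−1} = 1 · 125 = 125 (Pollak)
Example (3,1,3,2) → sorted (1,2,3,3): b_i ≤ i ∀i, a PF.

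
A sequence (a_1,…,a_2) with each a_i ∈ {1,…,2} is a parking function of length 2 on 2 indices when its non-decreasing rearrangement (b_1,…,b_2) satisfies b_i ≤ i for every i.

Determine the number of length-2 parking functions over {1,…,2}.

3

|PF(2,2)| = 1·3^1 = 1 · 3 = 3 (Konheim–Weiss)
Check (2,1) → sorted (1,2): b_i ≤ i ∀i, a PF.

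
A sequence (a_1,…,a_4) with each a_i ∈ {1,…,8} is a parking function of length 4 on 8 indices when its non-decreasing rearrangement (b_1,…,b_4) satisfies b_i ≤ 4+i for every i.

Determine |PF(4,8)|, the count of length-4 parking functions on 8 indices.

3645

Count = (8−4+1)·(8+1)^(4−1) = 5·729 = 3645 (Pollak)
One tuple (1,8,1,2) → sorted (1,1,2,8): b_i ≤ 4+i ∀i, a PF.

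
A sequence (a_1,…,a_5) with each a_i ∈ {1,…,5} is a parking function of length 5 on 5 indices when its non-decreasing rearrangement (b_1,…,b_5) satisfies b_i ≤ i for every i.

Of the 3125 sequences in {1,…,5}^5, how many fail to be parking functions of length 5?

Count = 1·6^4 = 1·1296 = 1296
E.g. (4,2,4,4,4) → sorted (2,4,4,4,4): b_1=2>1, not a PF.
Total 3125; non-PF = 3125−1296 = 1829

1829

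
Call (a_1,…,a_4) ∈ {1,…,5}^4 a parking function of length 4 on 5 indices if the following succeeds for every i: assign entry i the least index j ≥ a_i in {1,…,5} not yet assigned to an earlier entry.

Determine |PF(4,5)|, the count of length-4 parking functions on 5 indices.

432

Count = (5+1−4)·(5+1)^{4−1} = 2×216 = 432 [KW]
One tuple (1,1,5,4) → sorted (1,1,4,5): b_i ≤ 1+i ∀i, a PF.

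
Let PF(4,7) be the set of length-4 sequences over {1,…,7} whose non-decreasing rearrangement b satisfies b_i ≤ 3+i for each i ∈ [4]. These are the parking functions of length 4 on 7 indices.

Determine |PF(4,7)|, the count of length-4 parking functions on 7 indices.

2048

Count = (7+1−4)·(7+1)^{4−1} = 4·512 = 2048 [KW]
E.g. (1,5,6,5) → sorted (1,5,5,6): b_i ≤ 3+i ∀i, a PF.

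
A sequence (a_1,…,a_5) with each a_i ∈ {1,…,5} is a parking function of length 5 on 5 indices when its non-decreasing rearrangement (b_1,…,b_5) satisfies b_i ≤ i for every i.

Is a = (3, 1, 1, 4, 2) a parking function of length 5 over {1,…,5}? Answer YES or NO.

Sorted: b = (1, 1, 2, 3, 4).
  b_1=1 ≤ 1
  b_2=1 ≤ 2
  b_3=2 ≤ 3
  b_4=3 ≤ 4
  b_5=4 ≤ 5
All bounds hold ⇒ YES

YES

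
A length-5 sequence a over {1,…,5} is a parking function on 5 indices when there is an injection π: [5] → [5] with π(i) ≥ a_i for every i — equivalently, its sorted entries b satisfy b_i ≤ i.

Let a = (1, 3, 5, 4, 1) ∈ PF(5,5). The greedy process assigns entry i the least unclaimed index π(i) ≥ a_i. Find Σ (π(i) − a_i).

Σπ = 15 ({1..5} each once); Σa = 1+3+5+4+1 = 14; disp = 15−14 = 1.

1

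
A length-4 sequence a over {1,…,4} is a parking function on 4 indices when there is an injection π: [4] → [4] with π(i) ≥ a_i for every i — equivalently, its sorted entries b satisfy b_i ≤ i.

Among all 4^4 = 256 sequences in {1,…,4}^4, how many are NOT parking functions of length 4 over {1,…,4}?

#PF = (4+1−4)·(4+1)^{4−1} = 1×125 = 125 [KW]
Check (2,2,4,3) → sorted (2,2,3,4): b_1=2>1, not a PF.
Total 256; non-PF = 256−125 = 131

131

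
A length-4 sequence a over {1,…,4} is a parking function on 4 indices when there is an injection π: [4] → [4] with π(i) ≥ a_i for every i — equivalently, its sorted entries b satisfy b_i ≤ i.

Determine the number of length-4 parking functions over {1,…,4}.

125

Count = (4+1−4)·(4+1)^{4−1} = 1×125 = 125 (Konheim–Weiss)
E.g. (1,2,2,1) → sorted (1,1,2,2): b_i ≤ i ∀i, a PF.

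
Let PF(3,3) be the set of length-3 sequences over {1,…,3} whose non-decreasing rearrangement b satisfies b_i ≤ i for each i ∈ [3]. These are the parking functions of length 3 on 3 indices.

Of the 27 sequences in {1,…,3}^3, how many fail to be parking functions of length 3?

|PF(3,3)| = (3−3+1)·(3+1)^(3−1) = 1×16 = 16 [KW]
One tuple (3,3,3) → sorted (3,3,3): b_1=3>1, not a PF.
Total 27; non-PF = 27−16 = 11

11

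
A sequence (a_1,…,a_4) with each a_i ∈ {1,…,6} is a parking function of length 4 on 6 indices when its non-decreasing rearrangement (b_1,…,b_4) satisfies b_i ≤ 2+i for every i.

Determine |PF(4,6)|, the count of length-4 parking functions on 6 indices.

1029

#PF = (7−4)·7^(4−1) = 3 · 343 = 1029 (Pollak)
Check (2,4,4,2) → sorted (2,2,4,4): b_i ≤ 2+i ∀i, a PF.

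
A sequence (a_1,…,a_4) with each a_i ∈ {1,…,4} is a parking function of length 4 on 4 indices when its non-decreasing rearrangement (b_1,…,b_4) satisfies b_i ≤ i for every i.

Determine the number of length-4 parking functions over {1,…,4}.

125

|PF(4,4)| = (5−4)·5^(4−1) = 1 · 125 = 125 (Pollak)
One tuple (3,1,1,3) → sorted (1,1,3,3): b_i ≤ i ∀i, a PF.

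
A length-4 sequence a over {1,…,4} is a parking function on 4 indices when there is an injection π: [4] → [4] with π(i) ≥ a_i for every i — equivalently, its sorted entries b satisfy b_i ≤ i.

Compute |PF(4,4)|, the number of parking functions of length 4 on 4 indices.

125

#PF = 1·5^3 = 1·125 = 125 (Konheim–Weiss)
Example (1,1,1,2) → sorted (1,1,1,2): b_i ≤ i ∀i, a PF.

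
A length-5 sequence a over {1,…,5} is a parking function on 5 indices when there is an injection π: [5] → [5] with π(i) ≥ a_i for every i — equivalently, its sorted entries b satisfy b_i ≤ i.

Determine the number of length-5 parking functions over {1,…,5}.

1296

|PF| = 1·6^4 = 1 · 1296 = 1296 [KW]
Example (5,3,1,2,3) → sorted (1,2,3,3,5): b_i ≤ i ∀i, a PF.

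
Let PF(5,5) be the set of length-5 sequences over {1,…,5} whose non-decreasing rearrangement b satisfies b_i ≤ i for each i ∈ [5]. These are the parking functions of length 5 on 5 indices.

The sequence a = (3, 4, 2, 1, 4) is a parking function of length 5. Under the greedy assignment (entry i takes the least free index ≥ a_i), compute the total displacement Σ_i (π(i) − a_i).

Σπ(i) = 1+…+5 = 15; Σa = 3+4+2+1+4 = 14; disp = 15−14 = 1.

1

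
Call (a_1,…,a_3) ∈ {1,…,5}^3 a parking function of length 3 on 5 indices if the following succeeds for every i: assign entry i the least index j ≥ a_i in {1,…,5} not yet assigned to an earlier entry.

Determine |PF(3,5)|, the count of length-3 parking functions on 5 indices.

#PF = (6−3)·6^(3−1) = 3×36 = 108 (Konheim–Weiss)
Example (2,1,1) → sorted (1,1,2): b_i ≤ 2+i ∀i, a PF.

108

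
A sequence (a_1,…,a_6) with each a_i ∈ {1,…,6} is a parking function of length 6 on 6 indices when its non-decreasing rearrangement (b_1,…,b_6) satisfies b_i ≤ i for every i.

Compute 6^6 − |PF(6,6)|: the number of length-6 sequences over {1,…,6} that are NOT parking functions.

29849

|PF(6,6)| = 1·7^5 = 1·16807 = 16807 [KW]
Check (2,4,2,2,3,4) → sorted (2,2,2,3,4,4): b_1=2>1, not a PF.
So 46656 − 16807 = 29849 fail.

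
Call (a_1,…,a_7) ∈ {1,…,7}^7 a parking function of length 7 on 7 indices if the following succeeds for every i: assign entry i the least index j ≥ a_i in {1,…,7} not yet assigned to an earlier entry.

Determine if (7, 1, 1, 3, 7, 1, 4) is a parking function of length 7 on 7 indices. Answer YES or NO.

Rearranged: b = (1, 1, 1, 3, 4, 7, 7).
  b_1=1 ≤ 1
  b_2=1 ≤ 2
  b_3=1 ≤ 3
  b_4=3 ≤ 4
  b_5=4 ≤ 5
  b_6=7 > 6
  fails at i=6 ⇒ NO

NO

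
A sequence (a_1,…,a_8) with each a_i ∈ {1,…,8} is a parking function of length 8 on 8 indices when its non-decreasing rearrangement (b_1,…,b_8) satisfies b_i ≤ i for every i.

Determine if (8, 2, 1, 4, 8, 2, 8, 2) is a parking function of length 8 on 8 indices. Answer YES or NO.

Sorted: b = (1, 2, 2, 2, 4, 8, 8, 8).
  b_1=1 ≤ 1
  b_2=2 ≤ 2
  b_3=2 ≤ 3
  b_4=2 ≤ 4
  b_5=4 ≤ 5
  b_6=8 > 6
  fails at i=6 ⇒ NO

NO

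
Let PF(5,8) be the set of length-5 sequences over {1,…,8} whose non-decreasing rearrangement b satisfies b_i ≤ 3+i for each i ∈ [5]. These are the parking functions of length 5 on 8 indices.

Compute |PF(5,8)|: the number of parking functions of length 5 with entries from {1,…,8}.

#PF = (8−5+1)·(8+1)^(5−1) = 4·6561 = 26244 (Pollak)
Check (5,1,7,2,3) → sorted (1,2,3,5,7): b_i ≤ 3+i ∀i, a PF.

26244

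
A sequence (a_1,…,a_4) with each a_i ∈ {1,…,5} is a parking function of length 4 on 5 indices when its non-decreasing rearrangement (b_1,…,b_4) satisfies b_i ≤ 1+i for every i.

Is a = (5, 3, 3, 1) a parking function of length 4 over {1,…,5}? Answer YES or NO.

YES

Rearranged: b = (1, 3, 3, 5).
  b_1=1 ≤ 2
  b_2=3 ≤ 3
  b_3=3 ≤ 4
  b_4=5 ≤ 5
All bounds hold ⇒ YES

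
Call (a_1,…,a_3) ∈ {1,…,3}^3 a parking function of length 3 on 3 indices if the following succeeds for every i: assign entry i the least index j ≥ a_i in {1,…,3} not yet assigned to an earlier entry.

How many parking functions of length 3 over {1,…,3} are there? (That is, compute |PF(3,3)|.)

16

#PF = (4−3)·4^(3−1) = 1×16 = 16 (Konheim–Weiss)
One tuple (2,1,2) → sorted (1,2,2): b_i ≤ i ∀i, a PF.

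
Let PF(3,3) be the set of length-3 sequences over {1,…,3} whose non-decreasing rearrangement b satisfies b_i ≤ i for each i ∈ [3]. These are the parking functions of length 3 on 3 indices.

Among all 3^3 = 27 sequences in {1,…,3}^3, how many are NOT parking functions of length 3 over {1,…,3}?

11

|PF(3,3)| = (3−3+1)·(3+1)^(3−1) = 1 · 16 = 16
One tuple (3,2,3) → sorted (2,3,3): b_1=2>1, not a PF.
Total 27; non-PF = 27−16 = 11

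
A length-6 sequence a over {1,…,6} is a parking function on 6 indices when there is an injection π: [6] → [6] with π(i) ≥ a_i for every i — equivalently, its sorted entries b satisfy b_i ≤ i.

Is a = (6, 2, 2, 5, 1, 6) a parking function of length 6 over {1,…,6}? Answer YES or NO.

NO

Order a: b = (1, 2, 2, 5, 6, 6).
  b_1=1 ≤ 1
  b_2=2 ≤ 2
  b_3=2 ≤ 3
  b_4=5 > 4
  fails at i=4 ⇒ NO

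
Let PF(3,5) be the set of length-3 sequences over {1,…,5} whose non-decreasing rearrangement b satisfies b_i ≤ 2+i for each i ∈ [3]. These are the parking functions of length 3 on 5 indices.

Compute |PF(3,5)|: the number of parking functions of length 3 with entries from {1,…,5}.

108

|PF| = (5−3+1)·(5+1)^(3−1) = 3·36 = 108
Check (5,3,2) → sorted (2,3,5): b_i ≤ 2+i ∀i, a PF.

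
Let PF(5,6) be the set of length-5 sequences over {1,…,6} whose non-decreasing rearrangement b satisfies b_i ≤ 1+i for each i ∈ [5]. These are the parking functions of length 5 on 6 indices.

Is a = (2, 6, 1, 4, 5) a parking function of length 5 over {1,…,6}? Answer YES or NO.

YES

Sorted: b = (1, 2, 4, 5, 6).
  b_1=1 ≤ 2
  b_2=2 ≤ 3
  b_3=4 ≤ 4
  b_4=5 ≤ 5
  b_5=6 ≤ 6
All bounds hold ⇒ YES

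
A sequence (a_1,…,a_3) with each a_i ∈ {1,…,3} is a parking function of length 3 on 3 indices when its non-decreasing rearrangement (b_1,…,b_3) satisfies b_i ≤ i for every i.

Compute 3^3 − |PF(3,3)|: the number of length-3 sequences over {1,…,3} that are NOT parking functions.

11

Count = (3−3+1)·(3+1)^(3−1) = 1 · 16 = 16
One tuple (2,3,3) → sorted (2,3,3): b_1=2>1, not a PF.
Total 27; non-PF = 27−16 = 11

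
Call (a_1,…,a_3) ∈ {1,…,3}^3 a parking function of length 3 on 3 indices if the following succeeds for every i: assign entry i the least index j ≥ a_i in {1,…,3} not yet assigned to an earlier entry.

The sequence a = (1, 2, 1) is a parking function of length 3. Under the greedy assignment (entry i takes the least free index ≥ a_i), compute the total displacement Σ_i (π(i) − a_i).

2

Σπ(i) = 1+…+3 = 6; Σa = 1+2+1 = 4; disp = 6−4 = 2.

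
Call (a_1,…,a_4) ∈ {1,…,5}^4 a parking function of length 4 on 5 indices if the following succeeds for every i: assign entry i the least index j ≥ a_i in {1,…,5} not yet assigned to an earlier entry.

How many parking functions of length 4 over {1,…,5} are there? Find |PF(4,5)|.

Count = (5−4+1)·(5+1)^(4−1) = 2·216 = 432
One tuple (2,3,2,3) → sorted (2,2,3,3): b_i ≤ 1+i ∀i, a PF.

432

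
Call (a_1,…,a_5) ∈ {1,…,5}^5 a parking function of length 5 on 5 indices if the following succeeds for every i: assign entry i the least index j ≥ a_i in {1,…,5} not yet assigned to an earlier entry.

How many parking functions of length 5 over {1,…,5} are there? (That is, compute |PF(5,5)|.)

|PF(5,5)| = 1·6^4 = 1 · 1296 = 1296 [KW]
Check (1,3,5,1,2) → sorted (1,1,2,3,5): b_i ≤ i ∀i, a PF.

1296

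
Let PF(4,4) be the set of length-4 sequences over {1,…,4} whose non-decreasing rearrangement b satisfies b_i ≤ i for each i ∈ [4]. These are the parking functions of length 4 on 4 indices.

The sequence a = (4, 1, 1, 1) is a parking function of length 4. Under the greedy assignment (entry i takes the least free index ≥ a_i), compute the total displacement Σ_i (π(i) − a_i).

Σπ(i) = 1+…+4 = 10; Σa = 4+1+1+1 = 7; disp = 10−7 = 3.

3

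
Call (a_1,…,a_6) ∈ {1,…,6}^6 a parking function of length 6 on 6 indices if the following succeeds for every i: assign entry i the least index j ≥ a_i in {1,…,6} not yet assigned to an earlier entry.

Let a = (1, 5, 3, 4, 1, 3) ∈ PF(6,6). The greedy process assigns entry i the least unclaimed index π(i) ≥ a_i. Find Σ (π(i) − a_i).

4

Σπ = 6·7/2 = 21 (π permutes [6]); Σa = 1+5+3+4+1+3 = 17; disp = 21−17 = 4.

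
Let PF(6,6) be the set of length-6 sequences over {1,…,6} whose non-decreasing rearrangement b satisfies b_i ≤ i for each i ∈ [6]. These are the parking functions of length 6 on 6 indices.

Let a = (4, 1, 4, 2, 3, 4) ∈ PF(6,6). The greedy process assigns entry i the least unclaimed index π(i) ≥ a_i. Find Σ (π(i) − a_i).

Σπ(i) = 1+…+6 = 21; Σa = 4+1+4+2+3+4 = 18; disp = 21−18 = 3.

3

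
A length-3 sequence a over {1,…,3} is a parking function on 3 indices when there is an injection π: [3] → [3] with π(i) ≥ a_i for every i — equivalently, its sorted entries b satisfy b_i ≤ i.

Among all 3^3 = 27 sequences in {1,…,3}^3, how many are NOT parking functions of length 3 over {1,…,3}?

11

Count = (3+1−3)·(3+1)^{3−1} = 1 · 16 = 16
Check (3,3,2) → sorted (2,3,3): b_1=2>1, not a PF.
3^3 − 16 = 27 − 16 = 11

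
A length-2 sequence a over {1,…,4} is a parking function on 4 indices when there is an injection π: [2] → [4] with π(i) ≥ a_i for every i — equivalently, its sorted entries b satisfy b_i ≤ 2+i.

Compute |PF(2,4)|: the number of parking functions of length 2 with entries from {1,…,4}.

|PF(2,4)| = (4+1−2)·(4+1)^{2−1} = 3 · 5 = 15 (Pollak)
E.g. (1,2) → sorted (1,2): b_i ≤ 2+i ∀i, a PF.

15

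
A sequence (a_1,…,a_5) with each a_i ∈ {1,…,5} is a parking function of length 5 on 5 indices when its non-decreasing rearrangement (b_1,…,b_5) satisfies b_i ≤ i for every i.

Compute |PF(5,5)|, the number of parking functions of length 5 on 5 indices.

Count = (6−5)·6^(5−1) = 1 · 1296 = 1296 [KW]
E.g. (1,1,3,3,1) → sorted (1,1,1,3,3): b_i ≤ i ∀i, a PF.

1296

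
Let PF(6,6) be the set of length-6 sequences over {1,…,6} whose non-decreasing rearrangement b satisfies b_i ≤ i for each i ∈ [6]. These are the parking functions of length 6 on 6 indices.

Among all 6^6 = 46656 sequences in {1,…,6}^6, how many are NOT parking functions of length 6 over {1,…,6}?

29849

|PF| = (7−6)·7^(6−1) = 1 · 16807 = 16807 (Pollak)
E.g. (6,5,1,5,6,5) → sorted (1,5,5,5,6,6): b_2=5>2, not a PF.
6^6 − 16807 = 46656 − 16807 = 29849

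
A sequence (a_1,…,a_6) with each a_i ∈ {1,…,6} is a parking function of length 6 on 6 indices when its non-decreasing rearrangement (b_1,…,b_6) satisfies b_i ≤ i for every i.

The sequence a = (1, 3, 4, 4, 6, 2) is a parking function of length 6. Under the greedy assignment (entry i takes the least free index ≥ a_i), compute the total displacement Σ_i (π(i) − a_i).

Σπ = 6·7/2 = 21 (π permutes [6]); Σa = 1+3+4+4+6+2 = 20; disp = 21−20 = 1.

1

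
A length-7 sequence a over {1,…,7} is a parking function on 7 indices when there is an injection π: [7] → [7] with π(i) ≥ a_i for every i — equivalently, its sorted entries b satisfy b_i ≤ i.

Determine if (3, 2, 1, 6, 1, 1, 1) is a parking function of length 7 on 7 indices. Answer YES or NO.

YES

Sorted: b = (1, 1, 1, 1, 2, 3, 6).
  b_1=1 ≤ 1
  b_2=1 ≤ 2
  b_3=1 ≤ 3
  b_4=1 ≤ 4
  b_5=2 ≤ 5
  b_6=3 ≤ 6
  b_7=6 ≤ 7
All bounds hold ⇒ YES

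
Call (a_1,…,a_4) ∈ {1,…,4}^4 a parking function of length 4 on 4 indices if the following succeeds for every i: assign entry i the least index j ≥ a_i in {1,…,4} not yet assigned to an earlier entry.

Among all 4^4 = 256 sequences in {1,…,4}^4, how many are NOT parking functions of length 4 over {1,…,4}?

131

|PF(4,4)| = (4+1−4)·(4+1)^{4−1} = 1×125 = 125 (Konheim–Weiss)
Check (2,3,3,3) → sorted (2,3,3,3): b_1=2>1, not a PF.
Total 256; non-PF = 256−125 = 131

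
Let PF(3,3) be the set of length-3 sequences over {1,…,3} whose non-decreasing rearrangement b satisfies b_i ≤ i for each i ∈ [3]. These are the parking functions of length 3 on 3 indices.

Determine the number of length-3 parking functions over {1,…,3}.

16

|PF(3,3)| = (3−3+1)·(3+1)^(3−1) = 1·16 = 16
Example (2,1,3) → sorted (1,2,3): b_i ≤ i ∀i, a PF.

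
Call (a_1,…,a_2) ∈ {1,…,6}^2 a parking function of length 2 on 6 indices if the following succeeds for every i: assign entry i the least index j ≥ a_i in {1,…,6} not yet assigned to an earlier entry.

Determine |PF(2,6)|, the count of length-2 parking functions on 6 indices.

35

#PF = (7−2)·7^(2−1) = 5·7 = 35 (Konheim–Weiss)
Check (5,6) → sorted (5,6): b_i ≤ 4+i ∀i, a PF.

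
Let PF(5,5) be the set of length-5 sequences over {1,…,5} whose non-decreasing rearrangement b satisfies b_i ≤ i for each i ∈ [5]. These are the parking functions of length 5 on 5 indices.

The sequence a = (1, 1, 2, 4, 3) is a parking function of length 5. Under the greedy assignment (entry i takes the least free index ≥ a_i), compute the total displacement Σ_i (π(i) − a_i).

Σπ = 15 ({1..5} each once); Σa = 1+1+2+4+3 = 11; disp = 15−11 = 4.

4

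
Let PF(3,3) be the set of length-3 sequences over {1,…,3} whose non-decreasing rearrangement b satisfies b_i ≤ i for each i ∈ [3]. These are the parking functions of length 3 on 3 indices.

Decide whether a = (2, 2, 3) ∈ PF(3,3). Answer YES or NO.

Sorted: b = (2, 2, 3).
  b_1=2 > 1
  fails at i=1 ⇒ NO

NO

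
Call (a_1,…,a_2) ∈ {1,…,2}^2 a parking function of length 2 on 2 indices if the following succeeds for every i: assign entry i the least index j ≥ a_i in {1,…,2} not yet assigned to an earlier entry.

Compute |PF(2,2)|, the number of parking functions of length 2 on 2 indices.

|PF| = (2+1−2)·(2+1)^{2−1} = 1·3 = 3 [KW]
Example (1,2) → sorted (1,2): b_i ≤ i ∀i, a PF.

3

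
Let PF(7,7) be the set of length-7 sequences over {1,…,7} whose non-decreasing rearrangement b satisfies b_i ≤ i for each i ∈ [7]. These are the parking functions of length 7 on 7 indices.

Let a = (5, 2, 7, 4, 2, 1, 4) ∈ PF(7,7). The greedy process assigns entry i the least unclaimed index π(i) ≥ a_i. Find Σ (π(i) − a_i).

Σπ(i) = 1+…+7 = 28; Σa = 5+2+7+4+2+1+4 = 25; disp = 28−25 = 3.

3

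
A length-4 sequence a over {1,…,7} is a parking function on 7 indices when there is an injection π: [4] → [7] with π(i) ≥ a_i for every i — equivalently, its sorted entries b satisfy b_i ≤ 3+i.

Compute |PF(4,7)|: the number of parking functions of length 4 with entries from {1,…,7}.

2048

Count = (7−4+1)·(7+1)^(4−1) = 4×512 = 2048 [KW]
Check (5,1,5,2) → sorted (1,2,5,5): b_i ≤ 3+i ∀i, a PF.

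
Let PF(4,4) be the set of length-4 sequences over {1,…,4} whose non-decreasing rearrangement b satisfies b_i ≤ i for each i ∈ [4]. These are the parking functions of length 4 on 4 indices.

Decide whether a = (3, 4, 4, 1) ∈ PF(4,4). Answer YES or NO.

Rearranged: b = (1, 3, 4, 4).
  b_1=1 ≤ 1
  b_2=3 > 2
  fails at i=2 ⇒ NO

NO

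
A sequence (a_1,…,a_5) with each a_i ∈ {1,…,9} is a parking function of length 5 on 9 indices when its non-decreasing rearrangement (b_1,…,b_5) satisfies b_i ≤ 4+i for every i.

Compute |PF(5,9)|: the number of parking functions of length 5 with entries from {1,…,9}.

|PF(5,9)| = (9+1−5)·(9+1)^{5−1} = 5 · 10000 = 50000
Example (3,8,1,9,1) → sorted (1,1,3,8,9): b_i ≤ 4+i ∀i, a PF.

50000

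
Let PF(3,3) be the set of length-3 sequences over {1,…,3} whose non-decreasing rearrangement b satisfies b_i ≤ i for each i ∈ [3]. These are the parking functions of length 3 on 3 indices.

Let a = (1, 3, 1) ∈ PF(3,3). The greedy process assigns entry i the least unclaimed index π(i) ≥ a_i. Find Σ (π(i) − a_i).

Σπ = 6 ({1..3} each once); Σa = 1+3+1 = 5; disp = 6−5 = 1.

1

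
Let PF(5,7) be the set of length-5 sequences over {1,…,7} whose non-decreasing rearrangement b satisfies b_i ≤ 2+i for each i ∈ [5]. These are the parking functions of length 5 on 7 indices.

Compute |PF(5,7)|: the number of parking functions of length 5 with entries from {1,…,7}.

#PF = 3·8^4 = 3 · 4096 = 12288
One tuple (3,6,4,4,7) → sorted (3,4,4,6,7): b_i ≤ 2+i ∀i, a PF.

12288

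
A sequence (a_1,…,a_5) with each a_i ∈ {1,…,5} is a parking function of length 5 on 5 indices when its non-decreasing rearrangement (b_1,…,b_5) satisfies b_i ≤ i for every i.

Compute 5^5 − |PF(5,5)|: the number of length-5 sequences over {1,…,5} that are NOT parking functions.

1829

#PF = (5+1−5)·(5+1)^{5−1} = 1·1296 = 1296 [KW]
Check (5,3,5,4,5) → sorted (3,4,5,5,5): b_1=3>1, not a PF.
5^5 − 1296 = 3125 − 1296 = 1829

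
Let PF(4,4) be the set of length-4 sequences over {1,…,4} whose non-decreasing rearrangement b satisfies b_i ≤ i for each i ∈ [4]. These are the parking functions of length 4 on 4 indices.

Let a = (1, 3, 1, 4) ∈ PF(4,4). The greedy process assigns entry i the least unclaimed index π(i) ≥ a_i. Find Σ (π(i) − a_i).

Σπ = 4·5/2 = 10 (π permutes [4]); Σa = 1+3+1+4 = 9; disp = 10−9 = 1.

1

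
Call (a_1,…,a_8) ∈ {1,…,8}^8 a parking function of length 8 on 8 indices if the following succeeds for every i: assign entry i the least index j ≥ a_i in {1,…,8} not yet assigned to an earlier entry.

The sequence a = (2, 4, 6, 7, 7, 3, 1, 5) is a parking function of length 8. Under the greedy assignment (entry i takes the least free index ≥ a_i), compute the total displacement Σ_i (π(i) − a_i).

1

Σπ = 8·9/2 = 36 (π permutes [8]); Σa = 2+4+6+7+7+3+1+5 = 35; disp = 36−35 = 1.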